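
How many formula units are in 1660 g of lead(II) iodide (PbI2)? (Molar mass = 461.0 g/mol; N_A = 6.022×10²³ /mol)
Moles = 1660 g ÷ 461.0 g/mol = 3.60087 mol
Formula units = 3.60087 mol × 6.022×10²³ /mol = 2.168e+24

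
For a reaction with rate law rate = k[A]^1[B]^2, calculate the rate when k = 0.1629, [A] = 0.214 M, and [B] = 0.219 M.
0.001672 M/s

rate = k·[A]^1·[B]^2 = 0.1629·(0.214)^1·(0.219)^2 = 0.1629·0.214·0.047961 = 0.001672 M/s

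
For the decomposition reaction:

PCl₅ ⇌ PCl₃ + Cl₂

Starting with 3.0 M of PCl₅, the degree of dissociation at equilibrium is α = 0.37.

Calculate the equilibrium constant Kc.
K_c = 0.6519

x = α·[A]₀ = 0.37 × 3.0 = 1.11 M dissociated.
At eq: [PCl₅] = 3.0 − 1.11 = 1.89 M; [PCl₃] = [Cl₂] = x = 1.11 M.
Kc = [PCl₃][Cl₂]/[PCl₅] = (1.11)²/1.89 = 0.6519.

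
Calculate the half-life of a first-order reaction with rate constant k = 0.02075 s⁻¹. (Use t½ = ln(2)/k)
33.40 s

t½ = ln(2)/k = 0.6931/0.02075 = 33.40 s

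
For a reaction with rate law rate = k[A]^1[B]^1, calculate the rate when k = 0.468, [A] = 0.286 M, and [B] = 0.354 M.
0.04738 M/s

rate = k·[A]^1·[B]^1 = 0.468·(0.286)^1·(0.354)^1 = 0.468·0.286·0.354 = 0.04738 M/s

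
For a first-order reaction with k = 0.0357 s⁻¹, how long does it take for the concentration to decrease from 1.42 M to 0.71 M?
19.42 s

From ln[A] = ln[A]₀ - k·t: t = ln([A]₀/[A])/k = ln(1.42/0.71)/0.0357 = ln(2.0000)/0.0357 = 0.6931/0.0357 = 19.42 s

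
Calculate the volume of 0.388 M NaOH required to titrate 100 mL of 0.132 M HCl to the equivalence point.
V_{base} = 34.0 mL

At equivalence: moles acid = moles base.
moles HCl = 0.132 M × 0.1 L = 0.0132 mol
V_NaOH = 0.0132 mol ÷ 0.388 M = 0.03402 L = 34.0 mL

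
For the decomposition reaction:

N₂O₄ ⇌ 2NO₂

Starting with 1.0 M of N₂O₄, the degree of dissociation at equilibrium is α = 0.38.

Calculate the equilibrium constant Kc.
K_c = 0.9316

x = α·[A]₀ = 0.38 × 1.0 = 0.38 M dissociated.
At eq: [N₂O₄] = 1.0 − 0.38 = 0.62 M; [NO₂] = 2x = 0.76 M.
Kc = [NO₂]²/[N₂O₄] = (0.76)²/0.62 = 0.9316.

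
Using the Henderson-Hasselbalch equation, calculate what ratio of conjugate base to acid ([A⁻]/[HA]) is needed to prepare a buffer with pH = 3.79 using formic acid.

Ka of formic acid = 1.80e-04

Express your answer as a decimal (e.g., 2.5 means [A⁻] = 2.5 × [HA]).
[A⁻]/[HA] = 1.110

pKa = −log(1.80e-04) = 3.7447. pH = pKa + log([A⁻]/[HA]). 3.79 = 3.7447 + log(ratio). log(ratio) = 3.79 − 3.7447 = 0.0453. ratio = 10^(0.0453) = 1.110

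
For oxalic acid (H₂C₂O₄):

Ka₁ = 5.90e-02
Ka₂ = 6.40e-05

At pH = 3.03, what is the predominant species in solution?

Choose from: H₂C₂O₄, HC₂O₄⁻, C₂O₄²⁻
HC₂O₄⁻

pKa1 = 1.23, pKa2 = 4.19. Each pKa is the crossover between adjacent species; pH = 3.03 lies in the region where HC₂O₄⁻ predominates.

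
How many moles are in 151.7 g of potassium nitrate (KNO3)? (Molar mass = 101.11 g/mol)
Moles = 151.7 g ÷ 101.11 g/mol = 1.5 mol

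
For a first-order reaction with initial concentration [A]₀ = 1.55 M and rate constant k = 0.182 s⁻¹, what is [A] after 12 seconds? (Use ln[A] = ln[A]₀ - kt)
0.1745 M

ln[A] = ln[A]₀ - k·t = ln(1.55) - (0.182)·(12) = 0.4383 - 2.1840 = -1.7457
[A] = e^(-1.7457) = 0.1745 M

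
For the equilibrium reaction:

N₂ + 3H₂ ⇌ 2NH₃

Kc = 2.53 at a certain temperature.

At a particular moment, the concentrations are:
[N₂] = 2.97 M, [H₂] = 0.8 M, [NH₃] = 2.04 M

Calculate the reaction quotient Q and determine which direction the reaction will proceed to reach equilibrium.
Q = 2.737, Q > K, reaction proceeds reverse (toward reactants)

Q = ([NH₃]^2) / ([N₂] × [H₂]^3)
  = ((2.04)^2) / ((2.97)·(0.8)^3) = 4.1616/1.5206 = 2.737
Since Q = 2.737 > Kc = 2.53, the reaction proceeds reverse (toward reactants) to reach equilibrium.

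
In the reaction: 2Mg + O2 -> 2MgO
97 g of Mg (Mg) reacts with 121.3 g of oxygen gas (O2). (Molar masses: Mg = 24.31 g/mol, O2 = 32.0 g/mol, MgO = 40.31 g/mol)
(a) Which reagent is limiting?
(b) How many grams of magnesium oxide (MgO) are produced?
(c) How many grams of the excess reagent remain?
(a) Mg, (b) 160.8 g, (c) 57.46 g

Moles of Mg = 97 g ÷ 24.31 g/mol = 3.99013 mol
Moles of O2 = 121.3 g ÷ 32.0 g/mol = 3.79062 mol
Moles ÷ coefficient: Mg: 3.99013/2 = 1.995, O2: 3.79062/1 = 3.791
(a) Mg has the smaller value, so Mg is the limiting reagent.
(b) Moles of MgO = 3.99013 mol Mg × (2/2) = 3.99013 mol; mass = 3.99013 mol × 40.31 g/mol = 160.8 g
(c) O2 consumed = 3.99013 × (1/2) = 1.99506 mol; remaining = 3.79062 − 1.99506 = 1.79556 mol; mass = 1.79556 mol × 32.0 g/mol = 57.46 g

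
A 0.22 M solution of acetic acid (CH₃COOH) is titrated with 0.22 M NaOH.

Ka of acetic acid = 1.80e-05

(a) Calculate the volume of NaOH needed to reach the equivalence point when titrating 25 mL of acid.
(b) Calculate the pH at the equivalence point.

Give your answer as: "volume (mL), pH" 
V = 25.0 mL, pH = 8.89

(a) At equivalence: moles acid = moles base.
moles acid = 0.22 × 0.025 = 0.0055 mol; V_NaOH = 0.0055/0.22 = 0.025 L = 25.0 mL.
(b) At equivalence, all acid → conjugate base A⁻ at [A⁻] = 0.0055/0.05 = 0.11 M.
Kb = Kw/Ka = 1.0e-14/1.80e-05 = 5.556e-10; [OH⁻] = √(Kb·[A⁻]) = 7.817e-06; pOH = 5.11; pH = 14 − pOH = 8.89.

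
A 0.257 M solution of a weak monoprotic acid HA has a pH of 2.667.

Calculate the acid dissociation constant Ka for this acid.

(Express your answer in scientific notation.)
K_a = 1.82e-05

[H⁺] = 10^(−pH) = 10^(−2.667) = 2.153e-03 M. For HA ⇌ H⁺ + A⁻, Ka = x²/(C − x) = (2.153e-03)²/(0.257 − 2.153e-03) = 1.82e-05.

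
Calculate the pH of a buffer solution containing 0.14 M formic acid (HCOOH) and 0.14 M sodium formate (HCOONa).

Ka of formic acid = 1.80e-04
pH = 3.74

pKa = -log(1.80e-04) = 3.74. pH = pKa + log([A⁻]/[HA]) = 3.74 + log(0.14/0.14)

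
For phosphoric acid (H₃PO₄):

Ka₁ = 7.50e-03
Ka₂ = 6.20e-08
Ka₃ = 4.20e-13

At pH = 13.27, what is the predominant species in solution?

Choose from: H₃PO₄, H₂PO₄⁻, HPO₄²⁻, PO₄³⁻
PO₄³⁻

pKa1 = 2.12, pKa2 = 7.21, pKa3 = 12.38. Each pKa is the crossover between adjacent species; pH = 13.27 lies in the region where PO₄³⁻ predominates.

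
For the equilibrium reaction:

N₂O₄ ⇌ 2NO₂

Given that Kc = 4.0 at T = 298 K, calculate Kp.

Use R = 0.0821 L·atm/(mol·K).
K_p = 97.8632

Δn = (moles gaseous products) − (moles gaseous reactants) = 1
T = 298 K; RT = 0.0821 × 298 = 24.4658
Kp = Kc·(RT)^Δn = 4.0 × (24.4658)^1 = 4.0 × 24.4658 = 97.8632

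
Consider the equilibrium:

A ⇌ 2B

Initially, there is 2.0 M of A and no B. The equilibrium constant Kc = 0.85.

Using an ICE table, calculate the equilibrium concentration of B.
[B] = 1.109 M

ICE: [A] = 2.0 − x, [B] = 2x.
Kc = (2x)²/(2.0 − x) = 0.85 ⇒ 4x² + 0.85x − 1.7 = 0.
x = (−0.85 + √(0.85² + 4·4·1.7))/(2·4) = (−0.85 + √27.922)/8 = 0.55427.
[B] = 2x = 1.109 M.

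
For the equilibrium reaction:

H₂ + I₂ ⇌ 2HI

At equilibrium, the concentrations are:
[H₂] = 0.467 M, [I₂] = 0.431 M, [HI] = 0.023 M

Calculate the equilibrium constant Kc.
K_c = 2.63e-03

Kc = ([HI]^2) / ([H₂] × [I₂])
   = ((0.023)^2) / ((0.467)·(0.431))
   = 0.000529 / 0.20128 = 2.63e-03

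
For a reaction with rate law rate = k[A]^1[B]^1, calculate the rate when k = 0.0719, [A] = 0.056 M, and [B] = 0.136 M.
0.0005476 M/s

rate = k·[A]^1·[B]^1 = 0.0719·(0.056)^1·(0.136)^1 = 0.0719·0.056·0.136 = 0.0005476 M/s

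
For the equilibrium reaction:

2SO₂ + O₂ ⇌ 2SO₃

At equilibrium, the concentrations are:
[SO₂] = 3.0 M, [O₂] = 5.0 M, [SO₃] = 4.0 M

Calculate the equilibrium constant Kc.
K_c = 0.3556

Kc = ([SO₃]^2) / ([SO₂]^2 × [O₂])
   = ((4.0)^2) / ((3.0)^2·(5.0))
   = 16 / 45 = 0.3556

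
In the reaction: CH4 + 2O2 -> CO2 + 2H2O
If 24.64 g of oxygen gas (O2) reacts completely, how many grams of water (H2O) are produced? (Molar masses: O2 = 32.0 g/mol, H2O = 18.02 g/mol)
Moles of O2 = 24.64 g ÷ 32.0 g/mol = 0.77 mol
Mole ratio: 2 mol H2O / 2 mol O2
Moles of H2O = 0.77 × (2/2) = 0.77 mol
Mass of H2O = 0.77 mol × 18.02 g/mol = 13.88 g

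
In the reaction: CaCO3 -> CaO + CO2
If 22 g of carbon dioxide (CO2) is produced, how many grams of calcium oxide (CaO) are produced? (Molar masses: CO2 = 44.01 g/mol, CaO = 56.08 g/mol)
Moles of CO2 = 22 g ÷ 44.01 g/mol = 0.499886 mol
Mole ratio: 1 mol CaO / 1 mol CO2
Moles of CaO = 0.499886 × (1/1) = 0.499886 mol
Mass of CaO = 0.499886 mol × 56.08 g/mol = 28.03 g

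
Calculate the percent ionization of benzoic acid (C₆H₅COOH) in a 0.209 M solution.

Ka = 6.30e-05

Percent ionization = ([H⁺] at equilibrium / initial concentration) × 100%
Percent ionization = 1.72%

Let x = [H⁺]. Ka = x²/(C - x) ⇒ x² + (6.30e-05)x - (6.30e-05)(0.209) = 0. x = 3.5973e-03. Percent = (3.5973e-03/0.209) × 100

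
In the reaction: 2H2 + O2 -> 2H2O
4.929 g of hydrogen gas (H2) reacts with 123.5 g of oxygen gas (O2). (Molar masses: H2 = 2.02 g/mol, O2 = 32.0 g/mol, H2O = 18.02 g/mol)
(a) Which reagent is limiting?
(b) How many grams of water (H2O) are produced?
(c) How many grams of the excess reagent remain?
(a) H2, (b) 43.97 g, (c) 84.46 g

Moles of H2 = 4.929 g ÷ 2.02 g/mol = 2.4401 mol
Moles of O2 = 123.5 g ÷ 32.0 g/mol = 3.85938 mol
Moles ÷ coefficient: H2: 2.4401/2 = 1.22, O2: 3.85938/1 = 3.859
(a) H2 has the smaller value, so H2 is the limiting reagent.
(b) Moles of H2O = 2.4401 mol H2 × (2/2) = 2.4401 mol; mass = 2.4401 mol × 18.02 g/mol = 43.97 g
(c) O2 consumed = 2.4401 × (1/2) = 1.22005 mol; remaining = 3.85938 − 1.22005 = 2.63933 mol; mass = 2.63933 mol × 32.0 g/mol = 84.46 g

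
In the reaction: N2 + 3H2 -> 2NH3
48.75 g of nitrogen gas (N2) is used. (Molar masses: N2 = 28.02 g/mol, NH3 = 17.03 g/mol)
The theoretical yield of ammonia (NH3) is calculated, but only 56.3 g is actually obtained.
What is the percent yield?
Moles of N2 = 48.75 g ÷ 28.02 g/mol = 1.73983 mol
Mole ratio: 2 mol NH3 / 1 mol N2
Moles of NH3 = 1.73983 × (2/1) = 3.47966 mol
Theoretical yield = 3.47966 mol × 17.03 g/mol = 59.259 g
Actual yield = 56.3 g
Percent yield = (56.3 / 59.259) × 100% = 95.0%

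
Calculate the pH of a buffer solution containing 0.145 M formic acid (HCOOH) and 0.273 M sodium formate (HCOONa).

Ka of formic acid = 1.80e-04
pH = 4.02

pKa = -log(1.80e-04) = 3.74. pH = pKa + log([A⁻]/[HA]) = 3.74 + log(0.273/0.145)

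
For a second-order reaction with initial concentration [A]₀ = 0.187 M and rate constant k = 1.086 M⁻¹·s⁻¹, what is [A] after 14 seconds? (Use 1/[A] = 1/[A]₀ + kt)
0.0487 M

1/[A] = 1/[A]₀ + k·t = 1/0.187 + (1.086)·(14) = 5.3476 + 15.2040 = 20.5516
[A] = 1/20.5516 = 0.0487 M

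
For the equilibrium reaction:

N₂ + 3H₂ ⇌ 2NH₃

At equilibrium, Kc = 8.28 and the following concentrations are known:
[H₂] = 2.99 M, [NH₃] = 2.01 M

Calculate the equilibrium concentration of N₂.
[N₂] = 0.0183 M

Kc = ([NH₃]^2) / ([N₂] × [H₂]^3) = 8.28
[N₂]^1 = (product terms)/(Kc · other reactant terms) = 4.0401 / (8.28 · 26.731) = 0.018254
[N₂] = 0.0183 M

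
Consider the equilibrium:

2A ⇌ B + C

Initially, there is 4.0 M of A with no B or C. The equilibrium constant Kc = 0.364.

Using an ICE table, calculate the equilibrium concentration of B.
[B] = 1.094 M

ICE: [A] = 4.0 − 2x, [B] = [C] = x.
Kc = x²/(4.0 − 2x)² = 0.364 ⇒ √Kc = x/(4.0 − 2x).
x = √0.364·4.0/(1 + 2√0.364) = 0.60332·4.0/2.2066 = 1.0936.
[B] = x = 1.094 M.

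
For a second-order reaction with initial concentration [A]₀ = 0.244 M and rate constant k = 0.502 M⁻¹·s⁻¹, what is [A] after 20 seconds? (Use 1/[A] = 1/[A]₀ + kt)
0.0707 M

1/[A] = 1/[A]₀ + k·t = 1/0.244 + (0.502)·(20) = 4.0984 + 10.0400 = 14.1384
[A] = 1/14.1384 = 0.0707 M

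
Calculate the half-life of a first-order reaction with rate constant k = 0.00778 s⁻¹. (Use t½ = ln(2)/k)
89.09 s

t½ = ln(2)/k = 0.6931/0.00778 = 89.09 s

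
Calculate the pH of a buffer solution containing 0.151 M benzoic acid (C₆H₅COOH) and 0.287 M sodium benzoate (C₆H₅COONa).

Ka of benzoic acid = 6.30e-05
pH = 4.48

pKa = -log(6.30e-05) = 4.20. pH = pKa + log([A⁻]/[HA]) = 4.20 + log(0.287/0.151)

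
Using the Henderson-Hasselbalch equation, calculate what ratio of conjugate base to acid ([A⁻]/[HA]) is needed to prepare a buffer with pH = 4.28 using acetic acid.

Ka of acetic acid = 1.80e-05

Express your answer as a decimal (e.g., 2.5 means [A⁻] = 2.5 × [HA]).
[A⁻]/[HA] = 0.343

pKa = −log(1.80e-05) = 4.7447. pH = pKa + log([A⁻]/[HA]). 4.28 = 4.7447 + log(ratio). log(ratio) = 4.28 − 4.7447 = -0.4647. ratio = 10^(-0.4647) = 0.343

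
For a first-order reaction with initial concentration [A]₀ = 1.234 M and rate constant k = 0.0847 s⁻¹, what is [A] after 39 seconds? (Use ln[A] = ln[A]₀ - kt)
0.0454 M

ln[A] = ln[A]₀ - k·t = ln(1.234) - (0.0847)·(39) = 0.2103 - 3.3033 = -3.0930
[A] = e^(-3.0930) = 0.0454 M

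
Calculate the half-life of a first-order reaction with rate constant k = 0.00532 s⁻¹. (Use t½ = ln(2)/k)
130.29 s

t½ = ln(2)/k = 0.6931/0.00532 = 130.29 s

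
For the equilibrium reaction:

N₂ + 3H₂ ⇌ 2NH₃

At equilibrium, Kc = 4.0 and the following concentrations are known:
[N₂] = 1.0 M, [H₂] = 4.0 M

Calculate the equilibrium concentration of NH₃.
[NH₃] = 16.0000 M

Kc = ([NH₃]^2) / ([N₂] × [H₂]^3) = 4.0
[NH₃]^2 = Kc · (reactant terms)/(other product terms) = 4.0 · 64 / 1 = 256
[NH₃] = (256)^(1/2) = 16.0000 M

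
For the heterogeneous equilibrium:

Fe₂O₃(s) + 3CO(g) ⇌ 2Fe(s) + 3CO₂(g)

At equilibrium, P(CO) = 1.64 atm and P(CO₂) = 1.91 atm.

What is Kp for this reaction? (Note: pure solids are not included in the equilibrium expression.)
K_p = 1.580

Solids (Fe₂O₃, Fe) are excluded.
Kp = P(CO₂)³/P(CO)³ = (1.91)³/(1.64)³ = 6.968/4.411 = 1.580.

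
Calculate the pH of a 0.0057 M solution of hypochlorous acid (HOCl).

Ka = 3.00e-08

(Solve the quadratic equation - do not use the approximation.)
pH = 4.88

x² + Ka×x - Ka×C = 0. Using quadratic formula: [H⁺] = 1.3062e-05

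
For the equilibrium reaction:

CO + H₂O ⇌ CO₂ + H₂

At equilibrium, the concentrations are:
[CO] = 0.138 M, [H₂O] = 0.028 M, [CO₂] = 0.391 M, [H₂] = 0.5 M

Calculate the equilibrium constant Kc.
K_c = 50.5952

Kc = ([CO₂] × [H₂]) / ([CO] × [H₂O])
   = ((0.391)·(0.5)) / ((0.138)·(0.028))
   = 0.1955 / 0.003864 = 50.5952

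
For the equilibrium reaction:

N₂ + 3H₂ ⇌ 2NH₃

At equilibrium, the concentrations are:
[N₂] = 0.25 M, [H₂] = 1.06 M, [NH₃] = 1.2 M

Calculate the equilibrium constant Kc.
K_c = 4.8362

Kc = ([NH₃]^2) / ([N₂] × [H₂]^3)
   = ((1.2)^2) / ((0.25)·(1.06)^3)
   = 1.44 / 0.29775 = 4.8362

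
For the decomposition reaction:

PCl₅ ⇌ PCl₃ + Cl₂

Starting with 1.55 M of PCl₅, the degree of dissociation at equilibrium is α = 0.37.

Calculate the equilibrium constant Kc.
K_c = 0.3368

x = α·[A]₀ = 0.37 × 1.55 = 0.5735 M dissociated.
At eq: [PCl₅] = 1.55 − 0.5735 = 0.9765 M; [PCl₃] = [Cl₂] = x = 0.5735 M.
Kc = [PCl₃][Cl₂]/[PCl₅] = (0.5735)²/0.9765 = 0.3368.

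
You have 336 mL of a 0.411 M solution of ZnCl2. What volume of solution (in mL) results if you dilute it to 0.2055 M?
Using M₁V₁ = M₂V₂:
0.411 × 336 = 0.2055 × V₂
V₂ = (0.411 × 336) / 0.2055 = 672 mL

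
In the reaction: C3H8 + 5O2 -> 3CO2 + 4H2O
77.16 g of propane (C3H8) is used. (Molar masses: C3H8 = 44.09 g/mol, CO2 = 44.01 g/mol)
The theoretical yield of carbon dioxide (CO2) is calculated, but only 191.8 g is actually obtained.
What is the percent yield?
Moles of C3H8 = 77.16 g ÷ 44.09 g/mol = 1.75006 mol
Mole ratio: 3 mol CO2 / 1 mol C3H8
Moles of CO2 = 1.75006 × (3/1) = 5.25017 mol
Theoretical yield = 5.25017 mol × 44.01 g/mol = 231.06 g
Actual yield = 191.8 g
Percent yield = (191.8 / 231.06) × 100% = 83.0%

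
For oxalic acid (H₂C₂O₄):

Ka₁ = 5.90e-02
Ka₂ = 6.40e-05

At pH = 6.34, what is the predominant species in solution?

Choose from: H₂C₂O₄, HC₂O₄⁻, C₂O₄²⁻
C₂O₄²⁻

pKa1 = 1.23, pKa2 = 4.19. Each pKa is the crossover between adjacent species; pH = 6.34 lies in the region where C₂O₄²⁻ predominates.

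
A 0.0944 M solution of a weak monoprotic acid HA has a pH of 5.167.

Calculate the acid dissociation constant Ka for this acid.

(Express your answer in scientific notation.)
K_a = 4.91e-10

[H⁺] = 10^(−pH) = 10^(−5.167) = 6.808e-06 M. For HA ⇌ H⁺ + A⁻, Ka = x²/(C − x) = (6.808e-06)²/(0.0944 − 6.808e-06) = 4.91e-10.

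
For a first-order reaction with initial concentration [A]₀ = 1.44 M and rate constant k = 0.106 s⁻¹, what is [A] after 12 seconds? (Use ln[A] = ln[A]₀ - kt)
0.4036 M

ln[A] = ln[A]₀ - k·t = ln(1.44) - (0.106)·(12) = 0.3646 - 1.2720 = -0.9074
[A] = e^(-0.9074) = 0.4036 M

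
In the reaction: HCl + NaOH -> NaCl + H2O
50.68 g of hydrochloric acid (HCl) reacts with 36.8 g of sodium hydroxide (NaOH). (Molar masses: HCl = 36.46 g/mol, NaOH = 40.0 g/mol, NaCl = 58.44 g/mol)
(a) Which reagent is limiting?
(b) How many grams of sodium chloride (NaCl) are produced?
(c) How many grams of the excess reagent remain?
(a) NaOH, (b) 53.76 g, (c) 17.14 g

Moles of HCl = 50.68 g ÷ 36.46 g/mol = 1.39002 mol
Moles of NaOH = 36.8 g ÷ 40.0 g/mol = 0.92 mol
Moles ÷ coefficient: HCl: 1.39002/1 = 1.39, NaOH: 0.92/1 = 0.92
(a) NaOH has the smaller value, so NaOH is the limiting reagent.
(b) Moles of NaCl = 0.92 mol NaOH × (1/1) = 0.92 mol; mass = 0.92 mol × 58.44 g/mol = 53.76 g
(c) HCl consumed = 0.92 × (1/1) = 0.92 mol; remaining = 1.39002 − 0.92 = 0.470016 mol; mass = 0.470016 mol × 36.46 g/mol = 17.14 g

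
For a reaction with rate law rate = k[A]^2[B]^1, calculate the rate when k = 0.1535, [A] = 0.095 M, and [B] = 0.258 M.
0.0003574 M/s

rate = k·[A]^2·[B]^1 = 0.1535·(0.095)^2·(0.258)^1 = 0.1535·0.009025·0.258 = 0.0003574 M/s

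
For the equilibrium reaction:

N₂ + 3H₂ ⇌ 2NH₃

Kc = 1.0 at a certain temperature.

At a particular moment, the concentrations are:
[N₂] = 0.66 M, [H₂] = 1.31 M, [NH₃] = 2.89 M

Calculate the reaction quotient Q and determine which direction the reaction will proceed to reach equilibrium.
Q = 5.629, Q > K, reaction proceeds reverse (toward reactants)

Q = ([NH₃]^2) / ([N₂] × [H₂]^3)
  = ((2.89)^2) / ((0.66)·(1.31)^3) = 8.3521/1.4837 = 5.629
Since Q = 5.629 > Kc = 1.0, the reaction proceeds reverse (toward reactants) to reach equilibrium.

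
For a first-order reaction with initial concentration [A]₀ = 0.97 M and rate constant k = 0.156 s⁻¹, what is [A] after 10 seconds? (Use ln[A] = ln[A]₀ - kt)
0.2038 M

ln[A] = ln[A]₀ - k·t = ln(0.97) - (0.156)·(10) = -0.0305 - 1.5600 = -1.5905
[A] = e^(-1.5905) = 0.2038 M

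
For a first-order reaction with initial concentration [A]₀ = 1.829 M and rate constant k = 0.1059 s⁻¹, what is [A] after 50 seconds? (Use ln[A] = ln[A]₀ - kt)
0.0092 M

ln[A] = ln[A]₀ - k·t = ln(1.829) - (0.1059)·(50) = 0.6038 - 5.2950 = -4.6912
[A] = e^(-4.6912) = 0.0092 M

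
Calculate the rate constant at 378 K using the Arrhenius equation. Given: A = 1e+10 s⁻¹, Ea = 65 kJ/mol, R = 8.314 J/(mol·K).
1.04e+01 s⁻¹

k = A·exp(-Ea/(R·T)) = 1e+10·exp(-65000/(8.314·378)) = 1e+10·exp(-20.6829) = 1e+10·1.0412e-09 = 1.04e+01 s⁻¹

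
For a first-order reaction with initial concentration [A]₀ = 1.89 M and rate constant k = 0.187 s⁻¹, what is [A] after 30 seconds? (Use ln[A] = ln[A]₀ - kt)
0.0069 M

ln[A] = ln[A]₀ - k·t = ln(1.89) - (0.187)·(30) = 0.6366 - 5.6100 = -4.9734
[A] = e^(-4.9734) = 0.0069 M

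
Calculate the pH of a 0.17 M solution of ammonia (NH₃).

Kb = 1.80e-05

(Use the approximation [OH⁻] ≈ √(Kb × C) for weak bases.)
pH = 11.24

[OH⁻] = √(Kb × C) = √(1.80e-05 × 0.17) = 1.7493e-03. pOH = 2.76, pH = 14 - pOH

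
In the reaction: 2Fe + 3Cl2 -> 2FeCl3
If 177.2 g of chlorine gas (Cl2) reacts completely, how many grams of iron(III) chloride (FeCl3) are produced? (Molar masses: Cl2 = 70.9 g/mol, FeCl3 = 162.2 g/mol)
Moles of Cl2 = 177.2 g ÷ 70.9 g/mol = 2.49929 mol
Mole ratio: 2 mol FeCl3 / 3 mol Cl2
Moles of FeCl3 = 2.49929 × (2/3) = 1.6662 mol
Mass of FeCl3 = 1.6662 mol × 162.2 g/mol = 270.3 g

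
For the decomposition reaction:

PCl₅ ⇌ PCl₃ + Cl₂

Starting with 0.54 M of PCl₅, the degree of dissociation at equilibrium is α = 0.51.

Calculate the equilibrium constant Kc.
K_c = 0.2866

x = α·[A]₀ = 0.51 × 0.54 = 0.2754 M dissociated.
At eq: [PCl₅] = 0.54 − 0.2754 = 0.2646 M; [PCl₃] = [Cl₂] = x = 0.2754 M.
Kc = [PCl₃][Cl₂]/[PCl₅] = (0.2754)²/0.2646 = 0.2866.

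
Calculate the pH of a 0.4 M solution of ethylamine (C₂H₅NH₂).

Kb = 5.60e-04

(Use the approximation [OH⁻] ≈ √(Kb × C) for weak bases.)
pH = 12.18

[OH⁻] = √(Kb × C) = √(5.60e-04 × 0.4) = 1.4967e-02. pOH = 1.82, pH = 14 - pOH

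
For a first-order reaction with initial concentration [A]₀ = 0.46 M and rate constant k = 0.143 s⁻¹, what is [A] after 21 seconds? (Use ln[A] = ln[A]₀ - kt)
0.0228 M

ln[A] = ln[A]₀ - k·t = ln(0.46) - (0.143)·(21) = -0.7765 - 3.0030 = -3.7795
[A] = e^(-3.7795) = 0.0228 M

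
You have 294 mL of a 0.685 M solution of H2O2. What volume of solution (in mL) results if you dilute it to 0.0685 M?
Using M₁V₁ = M₂V₂:
0.685 × 294 = 0.0685 × V₂
V₂ = (0.685 × 294) / 0.0685 = 2940 mL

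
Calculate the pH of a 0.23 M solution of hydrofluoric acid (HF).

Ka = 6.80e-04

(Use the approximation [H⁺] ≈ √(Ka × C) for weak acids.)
pH = 1.90

[H⁺] = √(Ka × C) = √(6.80e-04 × 0.23) = 1.2506e-02. pH = -log(1.2506e-02)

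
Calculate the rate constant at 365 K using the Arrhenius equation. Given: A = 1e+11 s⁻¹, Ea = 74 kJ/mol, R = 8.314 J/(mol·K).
2.57e+00 s⁻¹

k = A·exp(-Ea/(R·T)) = 1e+11·exp(-74000/(8.314·365)) = 1e+11·exp(-24.3853) = 1e+11·2.5679e-11 = 2.57e+00 s⁻¹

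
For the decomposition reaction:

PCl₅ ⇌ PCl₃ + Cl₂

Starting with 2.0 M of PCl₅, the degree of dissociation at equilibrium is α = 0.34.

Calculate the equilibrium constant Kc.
K_c = 0.3503

x = α·[A]₀ = 0.34 × 2.0 = 0.68 M dissociated.
At eq: [PCl₅] = 2.0 − 0.68 = 1.32 M; [PCl₃] = [Cl₂] = x = 0.68 M.
Kc = [PCl₃][Cl₂]/[PCl₅] = (0.68)²/1.32 = 0.3503.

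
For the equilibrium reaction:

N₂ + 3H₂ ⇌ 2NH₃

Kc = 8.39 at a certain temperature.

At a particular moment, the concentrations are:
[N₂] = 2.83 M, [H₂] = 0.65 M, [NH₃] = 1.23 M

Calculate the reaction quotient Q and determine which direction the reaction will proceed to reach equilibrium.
Q = 1.947, Q < K, reaction proceeds forward (toward products)

Q = ([NH₃]^2) / ([N₂] × [H₂]^3)
  = ((1.23)^2) / ((2.83)·(0.65)^3) = 1.5129/0.77719 = 1.947
Since Q = 1.947 < Kc = 8.39, the reaction proceeds forward (toward products) to reach equilibrium.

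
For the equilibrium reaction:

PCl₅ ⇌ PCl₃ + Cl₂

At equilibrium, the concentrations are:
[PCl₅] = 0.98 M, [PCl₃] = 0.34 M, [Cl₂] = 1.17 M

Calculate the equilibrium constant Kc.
K_c = 0.4059

Kc = ([PCl₃] × [Cl₂]) / ([PCl₅])
   = ((0.34)·(1.17)) / ((0.98))
   = 0.3978 / 0.98 = 0.4059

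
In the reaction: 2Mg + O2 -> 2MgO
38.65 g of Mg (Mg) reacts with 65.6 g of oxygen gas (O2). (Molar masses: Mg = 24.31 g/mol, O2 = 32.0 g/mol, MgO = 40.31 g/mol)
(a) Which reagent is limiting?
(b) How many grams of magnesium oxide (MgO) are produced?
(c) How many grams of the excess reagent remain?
(a) Mg, (b) 64.09 g, (c) 40.16 g

Moles of Mg = 38.65 g ÷ 24.31 g/mol = 1.58988 mol
Moles of O2 = 65.6 g ÷ 32.0 g/mol = 2.05 mol
Moles ÷ coefficient: Mg: 1.58988/2 = 0.7949, O2: 2.05/1 = 2.05
(a) Mg has the smaller value, so Mg is the limiting reagent.
(b) Moles of MgO = 1.58988 mol Mg × (2/2) = 1.58988 mol; mass = 1.58988 mol × 40.31 g/mol = 64.09 g
(c) O2 consumed = 1.58988 × (1/2) = 0.79494 mol; remaining = 2.05 − 0.79494 = 1.25506 mol; mass = 1.25506 mol × 32.0 g/mol = 40.16 g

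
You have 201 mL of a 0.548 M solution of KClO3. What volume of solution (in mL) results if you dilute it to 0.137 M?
Using M₁V₁ = M₂V₂:
0.548 × 201 = 0.137 × V₂
V₂ = (0.548 × 201) / 0.137 = 804 mL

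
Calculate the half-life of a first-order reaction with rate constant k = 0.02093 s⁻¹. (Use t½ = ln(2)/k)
33.12 s

t½ = ln(2)/k = 0.6931/0.02093 = 33.12 s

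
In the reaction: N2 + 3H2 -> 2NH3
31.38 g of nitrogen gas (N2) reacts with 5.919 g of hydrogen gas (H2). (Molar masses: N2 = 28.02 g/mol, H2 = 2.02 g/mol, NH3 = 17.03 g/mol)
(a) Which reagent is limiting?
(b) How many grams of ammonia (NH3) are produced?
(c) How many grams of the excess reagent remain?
(a) H2, (b) 33.27 g, (c) 4.012 g

Moles of N2 = 31.38 g ÷ 28.02 g/mol = 1.11991 mol
Moles of H2 = 5.919 g ÷ 2.02 g/mol = 2.9302 mol
Moles ÷ coefficient: N2: 1.11991/1 = 1.12, H2: 2.9302/3 = 0.9767
(a) H2 has the smaller value, so H2 is the limiting reagent.
(b) Moles of NH3 = 2.9302 mol H2 × (2/3) = 1.95347 mol; mass = 1.95347 mol × 17.03 g/mol = 33.27 g
(c) N2 consumed = 2.9302 × (1/3) = 0.976733 mol; remaining = 1.11991 − 0.976733 = 0.143182 mol; mass = 0.143182 mol × 28.02 g/mol = 4.012 g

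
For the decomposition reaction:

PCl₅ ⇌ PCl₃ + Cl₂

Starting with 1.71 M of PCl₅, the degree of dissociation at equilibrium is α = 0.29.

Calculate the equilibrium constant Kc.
K_c = 0.2026

x = α·[A]₀ = 0.29 × 1.71 = 0.4959 M dissociated.
At eq: [PCl₅] = 1.71 − 0.4959 = 1.214 M; [PCl₃] = [Cl₂] = x = 0.4959 M.
Kc = [PCl₃][Cl₂]/[PCl₅] = (0.4959)²/1.214 = 0.2026.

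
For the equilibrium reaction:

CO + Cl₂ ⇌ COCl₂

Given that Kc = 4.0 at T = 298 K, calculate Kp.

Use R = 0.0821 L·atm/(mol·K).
K_p = 0.1635

Δn = (moles gaseous products) − (moles gaseous reactants) = -1
T = 298 K; RT = 0.0821 × 298 = 24.4658
Kp = Kc·(RT)^Δn = 4.0 × (24.4658)^-1 = 4.0 × 0.0408734 = 0.1635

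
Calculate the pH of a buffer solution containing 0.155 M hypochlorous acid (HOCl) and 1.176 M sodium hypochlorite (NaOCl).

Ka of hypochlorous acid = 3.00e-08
pH = 8.40

pKa = -log(3.00e-08) = 7.52. pH = pKa + log([A⁻]/[HA]) = 7.52 + log(1.176/0.155)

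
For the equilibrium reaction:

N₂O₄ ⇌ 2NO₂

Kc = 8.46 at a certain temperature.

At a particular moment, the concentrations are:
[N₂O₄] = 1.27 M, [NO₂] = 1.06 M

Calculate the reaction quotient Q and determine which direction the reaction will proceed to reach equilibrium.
Q = 0.885, Q < K, reaction proceeds forward (toward products)

Q = ([NO₂]^2) / ([N₂O₄])
  = ((1.06)^2) / ((1.27)) = 1.1236/1.27 = 0.8847
Since Q = 0.8847 < Kc = 8.46, the reaction proceeds forward (toward products) to reach equilibrium.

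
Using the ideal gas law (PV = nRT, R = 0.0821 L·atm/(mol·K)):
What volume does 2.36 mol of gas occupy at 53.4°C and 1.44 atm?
T = 53.4°C + 273.15 = 326.55 K
V = nRT/P = (2.36 × 0.0821 × 326.55) / 1.44
V = 43.94 L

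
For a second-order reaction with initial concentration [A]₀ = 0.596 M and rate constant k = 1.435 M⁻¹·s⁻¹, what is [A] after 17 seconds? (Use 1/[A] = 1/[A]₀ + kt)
0.0384 M

1/[A] = 1/[A]₀ + k·t = 1/0.596 + (1.435)·(17) = 1.6779 + 24.3950 = 26.0729
[A] = 1/26.0729 = 0.0384 M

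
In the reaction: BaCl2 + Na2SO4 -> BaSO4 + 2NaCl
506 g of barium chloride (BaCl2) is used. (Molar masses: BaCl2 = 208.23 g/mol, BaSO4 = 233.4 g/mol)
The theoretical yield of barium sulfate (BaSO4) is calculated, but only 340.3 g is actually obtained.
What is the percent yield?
Moles of BaCl2 = 506 g ÷ 208.23 g/mol = 2.43001 mol
Mole ratio: 1 mol BaSO4 / 1 mol BaCl2
Moles of BaSO4 = 2.43001 × (1/1) = 2.43001 mol
Theoretical yield = 2.43001 mol × 233.4 g/mol = 567.16 g
Actual yield = 340.3 g
Percent yield = (340.3 / 567.16) × 100% = 60.0%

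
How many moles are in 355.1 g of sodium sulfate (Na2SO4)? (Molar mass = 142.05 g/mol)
Moles = 355.1 g ÷ 142.05 g/mol = 2.5 mol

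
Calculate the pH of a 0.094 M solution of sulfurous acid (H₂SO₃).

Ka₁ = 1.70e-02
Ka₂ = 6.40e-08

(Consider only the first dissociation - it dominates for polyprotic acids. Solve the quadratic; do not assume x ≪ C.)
pH = 1.49

x² + Ka₁·x − Ka₁·C = 0 with Ka₁ = 1.70e-02, C = 0.094.
x = (−Ka₁ + √(Ka₁² + 4·Ka₁·C))/2 = 3.2369e-02 M, so pH = 1.49.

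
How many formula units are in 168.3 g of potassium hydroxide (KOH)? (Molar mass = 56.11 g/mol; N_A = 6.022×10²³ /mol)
Moles = 168.3 g ÷ 56.11 g/mol = 2.99947 mol
Formula units = 2.99947 mol × 6.022×10²³ /mol = 1.806e+24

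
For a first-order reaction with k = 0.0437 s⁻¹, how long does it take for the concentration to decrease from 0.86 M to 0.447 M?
14.97 s

From ln[A] = ln[A]₀ - k·t: t = ln([A]₀/[A])/k = ln(0.86/0.447)/0.0437 = ln(1.9239)/0.0437 = 0.6544/0.0437 = 14.97 s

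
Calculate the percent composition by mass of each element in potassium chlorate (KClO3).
K: 31.91%, Cl: 28.93%, O: 39.17%

Molar mass of KClO3 = 122.55 g/mol
% K = (1 × 39.1) / 122.55 × 100% = 39.1 / 122.55 × 100% = 31.91%
% Cl = (1 × 35.45) / 122.55 × 100% = 35.45 / 122.55 × 100% = 28.93%
% O = (3 × 16.0) / 122.55 × 100% = 48 / 122.55 × 100% = 39.17%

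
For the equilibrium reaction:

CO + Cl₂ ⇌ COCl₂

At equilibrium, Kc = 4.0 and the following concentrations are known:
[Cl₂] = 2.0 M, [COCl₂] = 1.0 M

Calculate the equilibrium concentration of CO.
[CO] = 0.1250 M

Kc = ([COCl₂]) / ([CO] × [Cl₂]) = 4.0
[CO]^1 = (product terms)/(Kc · other reactant terms) = 1 / (4.0 · 2) = 0.125
[CO] = 0.1250 M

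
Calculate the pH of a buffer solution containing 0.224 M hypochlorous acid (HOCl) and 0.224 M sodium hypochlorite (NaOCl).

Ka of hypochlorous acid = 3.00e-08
pH = 7.52

pKa = -log(3.00e-08) = 7.52. pH = pKa + log([A⁻]/[HA]) = 7.52 + log(0.224/0.224)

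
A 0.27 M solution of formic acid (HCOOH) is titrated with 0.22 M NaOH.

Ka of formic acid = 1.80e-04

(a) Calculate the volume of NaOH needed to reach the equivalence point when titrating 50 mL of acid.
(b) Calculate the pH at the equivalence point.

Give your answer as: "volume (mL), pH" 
V = 61.4 mL, pH = 8.41

(a) At equivalence: moles acid = moles base.
moles acid = 0.27 × 0.05 = 0.0135 mol; V_NaOH = 0.0135/0.22 = 0.06136 L = 61.4 mL.
(b) At equivalence, all acid → conjugate base A⁻ at [A⁻] = 0.0135/0.1114 = 0.1212 M.
Kb = Kw/Ka = 1.0e-14/1.80e-04 = 5.556e-11; [OH⁻] = √(Kb·[A⁻]) = 2.595e-06; pOH = 5.59; pH = 14 − pOH = 8.41.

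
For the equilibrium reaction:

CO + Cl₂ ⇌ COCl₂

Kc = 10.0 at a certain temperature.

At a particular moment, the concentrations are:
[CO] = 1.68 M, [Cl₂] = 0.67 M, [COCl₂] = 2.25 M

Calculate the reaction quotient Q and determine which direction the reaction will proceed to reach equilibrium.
Q = 1.999, Q < K, reaction proceeds forward (toward products)

Q = ([COCl₂]) / ([CO] × [Cl₂])
  = ((2.25)) / ((1.68)·(0.67)) = 2.25/1.1256 = 1.999
Since Q = 1.999 < Kc = 10.0, the reaction proceeds forward (toward products) to reach equilibrium.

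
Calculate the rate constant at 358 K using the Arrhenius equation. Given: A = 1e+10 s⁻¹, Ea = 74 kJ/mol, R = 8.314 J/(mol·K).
1.59e-01 s⁻¹

k = A·exp(-Ea/(R·T)) = 1e+10·exp(-74000/(8.314·358)) = 1e+10·exp(-24.8621) = 1e+10·1.5941e-11 = 1.59e-01 s⁻¹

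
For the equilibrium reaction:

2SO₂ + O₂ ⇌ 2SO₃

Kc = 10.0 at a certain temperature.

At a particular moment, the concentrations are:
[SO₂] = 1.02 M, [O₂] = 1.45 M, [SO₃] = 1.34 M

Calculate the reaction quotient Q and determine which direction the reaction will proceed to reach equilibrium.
Q = 1.190, Q < K, reaction proceeds forward (toward products)

Q = ([SO₃]^2) / ([SO₂]^2 × [O₂])
  = ((1.34)^2) / ((1.02)^2·(1.45)) = 1.7956/1.5086 = 1.19
Since Q = 1.19 < Kc = 10.0, the reaction proceeds forward (toward products) to reach equilibrium.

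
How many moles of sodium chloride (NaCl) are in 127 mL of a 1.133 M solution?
Moles = Molarity × Volume (L)
Moles = 1.133 M × 0.127 L = 0.1439 mol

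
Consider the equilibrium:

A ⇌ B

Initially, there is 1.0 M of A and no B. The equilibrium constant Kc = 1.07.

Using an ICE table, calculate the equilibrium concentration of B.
[B] = 0.517 M

ICE: [A] = 1.0 − x, [B] = x.
Kc = x/(1.0 − x) = 1.07 ⇒ x = 1.07·1.0/(1 + 1.07) = 1.07/2.07 = 0.5169.
[B] = x = 0.517 M.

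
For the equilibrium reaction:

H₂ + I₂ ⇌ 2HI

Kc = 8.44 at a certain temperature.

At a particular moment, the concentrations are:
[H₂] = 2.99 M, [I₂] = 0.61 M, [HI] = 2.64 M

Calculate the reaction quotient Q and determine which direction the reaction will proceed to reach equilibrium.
Q = 3.821, Q < K, reaction proceeds forward (toward products)

Q = ([HI]^2) / ([H₂] × [I₂])
  = ((2.64)^2) / ((2.99)·(0.61)) = 6.9696/1.8239 = 3.821
Since Q = 3.821 < Kc = 8.44, the reaction proceeds forward (toward products) to reach equilibrium.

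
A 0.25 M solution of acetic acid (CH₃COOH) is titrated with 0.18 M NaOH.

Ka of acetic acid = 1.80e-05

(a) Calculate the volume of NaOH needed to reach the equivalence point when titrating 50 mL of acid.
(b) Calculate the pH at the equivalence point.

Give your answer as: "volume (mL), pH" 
V = 69.4 mL, pH = 8.88

(a) At equivalence: moles acid = moles base.
moles acid = 0.25 × 0.05 = 0.0125 mol; V_NaOH = 0.0125/0.18 = 0.06944 L = 69.4 mL.
(b) At equivalence, all acid → conjugate base A⁻ at [A⁻] = 0.0125/0.1194 = 0.1047 M.
Kb = Kw/Ka = 1.0e-14/1.80e-05 = 5.556e-10; [OH⁻] = √(Kb·[A⁻]) = 7.625e-06; pOH = 5.12; pH = 14 − pOH = 8.88.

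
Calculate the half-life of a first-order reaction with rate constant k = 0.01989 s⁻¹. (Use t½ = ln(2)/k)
34.85 s

t½ = ln(2)/k = 0.6931/0.01989 = 34.85 s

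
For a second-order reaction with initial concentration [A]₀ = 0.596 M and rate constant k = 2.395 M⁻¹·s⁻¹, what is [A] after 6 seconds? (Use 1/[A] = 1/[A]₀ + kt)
0.0623 M

1/[A] = 1/[A]₀ + k·t = 1/0.596 + (2.395)·(6) = 1.6779 + 14.3700 = 16.0479
[A] = 1/16.0479 = 0.0623 M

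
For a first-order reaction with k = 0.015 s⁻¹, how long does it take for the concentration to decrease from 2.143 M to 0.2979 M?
131.55 s

From ln[A] = ln[A]₀ - k·t: t = ln([A]₀/[A])/k = ln(2.143/0.2979)/0.015 = ln(7.1937)/0.015 = 1.9732/0.015 = 131.55 s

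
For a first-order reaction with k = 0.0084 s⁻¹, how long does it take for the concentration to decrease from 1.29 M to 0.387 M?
143.33 s

From ln[A] = ln[A]₀ - k·t: t = ln([A]₀/[A])/k = ln(1.29/0.387)/0.0084 = ln(3.3333)/0.0084 = 1.2040/0.0084 = 143.33 s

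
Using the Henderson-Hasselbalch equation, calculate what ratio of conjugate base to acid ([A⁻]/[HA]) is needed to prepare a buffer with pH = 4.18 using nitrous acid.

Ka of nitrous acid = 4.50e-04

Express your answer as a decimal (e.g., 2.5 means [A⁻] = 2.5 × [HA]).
[A⁻]/[HA] = 6.811

pKa = −log(4.50e-04) = 3.3468. pH = pKa + log([A⁻]/[HA]). 4.18 = 3.3468 + log(ratio). log(ratio) = 4.18 − 3.3468 = 0.8332. ratio = 10^(0.8332) = 6.811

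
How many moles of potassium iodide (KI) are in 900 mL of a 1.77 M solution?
Moles = Molarity × Volume (L)
Moles = 1.77 M × 0.9 L = 1.593 mol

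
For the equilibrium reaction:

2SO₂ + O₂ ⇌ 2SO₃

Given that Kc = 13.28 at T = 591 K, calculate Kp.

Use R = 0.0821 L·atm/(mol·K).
K_p = 0.2737

Δn = (moles gaseous products) − (moles gaseous reactants) = -1
T = 591 K; RT = 0.0821 × 591 = 48.5211
Kp = Kc·(RT)^Δn = 13.28 × (48.5211)^-1 = 13.28 × 0.0206096 = 0.2737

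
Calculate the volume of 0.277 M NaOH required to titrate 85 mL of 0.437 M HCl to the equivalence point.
V_{base} = 134.1 mL

At equivalence: moles acid = moles base.
moles HCl = 0.437 M × 0.085 L = 0.037145 mol
V_NaOH = 0.037145 mol ÷ 0.277 M = 0.1341 L = 134.1 mL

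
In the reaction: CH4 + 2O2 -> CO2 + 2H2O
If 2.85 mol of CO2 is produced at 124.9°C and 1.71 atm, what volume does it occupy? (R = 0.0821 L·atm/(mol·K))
T = 124.9°C + 273.15 = 398.05 K
V = nRT/P = (2.85 × 0.0821 × 398.05) / 1.71
V = 54.47 L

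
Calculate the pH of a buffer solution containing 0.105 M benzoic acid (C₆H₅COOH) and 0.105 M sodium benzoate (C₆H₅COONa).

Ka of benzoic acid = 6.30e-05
pH = 4.20

pKa = -log(6.30e-05) = 4.20. pH = pKa + log([A⁻]/[HA]) = 4.20 + log(0.105/0.105)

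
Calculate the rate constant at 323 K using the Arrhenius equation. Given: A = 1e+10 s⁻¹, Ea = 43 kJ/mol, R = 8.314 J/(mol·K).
1.11e+03 s⁻¹

k = A·exp(-Ea/(R·T)) = 1e+10·exp(-43000/(8.314·323)) = 1e+10·exp(-16.0124) = 1e+10·1.1115e-07 = 1.11e+03 s⁻¹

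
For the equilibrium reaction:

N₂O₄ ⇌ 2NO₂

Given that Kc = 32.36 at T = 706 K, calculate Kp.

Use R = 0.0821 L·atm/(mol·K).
K_p = 1.88e+03

Δn = (moles gaseous products) − (moles gaseous reactants) = 1
T = 706 K; RT = 0.0821 × 706 = 57.9626
Kp = Kc·(RT)^Δn = 32.36 × (57.9626)^1 = 32.36 × 57.9626 = 1.88e+03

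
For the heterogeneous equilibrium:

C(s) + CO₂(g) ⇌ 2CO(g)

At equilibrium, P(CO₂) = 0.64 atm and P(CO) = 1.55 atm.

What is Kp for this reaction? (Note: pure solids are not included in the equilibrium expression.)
K_p = 3.754

Solid C is excluded.
Kp = P(CO)²/P(CO₂) = (1.55)²/0.64 = 2.403/0.64 = 3.754.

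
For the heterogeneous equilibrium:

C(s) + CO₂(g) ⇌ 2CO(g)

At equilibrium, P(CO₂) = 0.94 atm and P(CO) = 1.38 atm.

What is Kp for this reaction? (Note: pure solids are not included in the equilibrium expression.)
K_p = 2.026

Solid C is excluded.
Kp = P(CO)²/P(CO₂) = (1.38)²/0.94 = 1.904/0.94 = 2.026.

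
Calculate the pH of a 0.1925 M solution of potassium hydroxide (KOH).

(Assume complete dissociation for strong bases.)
pH = 13.28

[OH⁻] = 0.1925 M for strong base. pOH = -log[OH⁻] = 0.72, pH = 14 - pOH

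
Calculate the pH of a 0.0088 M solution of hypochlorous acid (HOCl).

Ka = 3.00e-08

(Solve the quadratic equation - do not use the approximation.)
pH = 4.79

x² + Ka×x - Ka×C = 0. Using quadratic formula: [H⁺] = 1.6233e-05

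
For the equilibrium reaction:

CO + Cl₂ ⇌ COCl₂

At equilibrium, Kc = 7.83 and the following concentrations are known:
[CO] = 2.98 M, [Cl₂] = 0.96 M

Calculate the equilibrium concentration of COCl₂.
[COCl₂] = 22.4001 M

Kc = ([COCl₂]) / ([CO] × [Cl₂]) = 7.83
[COCl₂]^1 = Kc · (reactant terms)/(other product terms) = 7.83 · 2.8608 / 1 = 22.4
[COCl₂] = 22.4001 M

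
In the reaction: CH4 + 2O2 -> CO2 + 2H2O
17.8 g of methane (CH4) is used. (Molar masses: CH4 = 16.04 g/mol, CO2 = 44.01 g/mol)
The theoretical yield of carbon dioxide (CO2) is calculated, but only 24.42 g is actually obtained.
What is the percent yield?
Moles of CH4 = 17.8 g ÷ 16.04 g/mol = 1.10973 mol
Mole ratio: 1 mol CO2 / 1 mol CH4
Moles of CO2 = 1.10973 × (1/1) = 1.10973 mol
Theoretical yield = 1.10973 mol × 44.01 g/mol = 48.839 g
Actual yield = 24.42 g
Percent yield = (24.42 / 48.839) × 100% = 50.0%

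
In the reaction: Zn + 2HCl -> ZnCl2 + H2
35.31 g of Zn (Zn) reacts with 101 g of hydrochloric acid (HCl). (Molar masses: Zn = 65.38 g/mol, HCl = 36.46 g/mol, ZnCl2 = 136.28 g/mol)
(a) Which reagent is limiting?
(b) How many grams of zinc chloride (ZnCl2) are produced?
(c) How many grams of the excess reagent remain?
(a) Zn, (b) 73.6 g, (c) 61.62 g

Moles of Zn = 35.31 g ÷ 65.38 g/mol = 0.540073 mol
Moles of HCl = 101 g ÷ 36.46 g/mol = 2.77016 mol
Moles ÷ coefficient: Zn: 0.540073/1 = 0.5401, HCl: 2.77016/2 = 1.385
(a) Zn has the smaller value, so Zn is the limiting reagent.
(b) Moles of ZnCl2 = 0.540073 mol Zn × (1/1) = 0.540073 mol; mass = 0.540073 mol × 136.28 g/mol = 73.6 g
(c) HCl consumed = 0.540073 × (2/1) = 1.08015 mol; remaining = 2.77016 − 1.08015 = 1.69001 mol; mass = 1.69001 mol × 36.46 g/mol = 61.62 g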